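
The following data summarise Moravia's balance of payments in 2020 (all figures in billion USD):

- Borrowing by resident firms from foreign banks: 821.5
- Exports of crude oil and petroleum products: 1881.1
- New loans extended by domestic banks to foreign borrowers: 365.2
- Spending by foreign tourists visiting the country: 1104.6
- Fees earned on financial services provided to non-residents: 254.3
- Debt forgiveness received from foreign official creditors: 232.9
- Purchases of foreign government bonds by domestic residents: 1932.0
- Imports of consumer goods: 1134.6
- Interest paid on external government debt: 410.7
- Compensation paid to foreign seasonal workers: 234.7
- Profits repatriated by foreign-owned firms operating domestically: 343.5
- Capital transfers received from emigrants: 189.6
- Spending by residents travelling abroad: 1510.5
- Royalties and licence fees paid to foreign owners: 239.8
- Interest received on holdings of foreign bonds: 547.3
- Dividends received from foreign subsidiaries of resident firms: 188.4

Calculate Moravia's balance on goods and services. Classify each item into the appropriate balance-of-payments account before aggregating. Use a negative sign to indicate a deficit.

355.1

Goods: -1134.6 + 1881.1 = 746.5
Services: -239.8 + 254.3 + 1104.6 - 1510.5 = -391.4
Trade balance = 746.5 + (-391.4) = 355.1
(Excluded from the trade balance — financial account: borrowing by resident firms from foreign banks 821.5, new loans extended by domestic banks to foreign borrowers 365.2, purchases of foreign government bonds by domestic residents 1932.0; capital account: debt forgiveness received from foreign official creditors 232.9, capital transfers received from emigrants 189.6; primary income: interest paid on external government debt 410.7, compensation paid to foreign seasonal workers 234.7, profits repatriated by foreign-owned firms operating domestically 343.5, interest received on holdings of foreign bonds 547.3, dividends received from foreign subsidiaries of resident firms 188.4.)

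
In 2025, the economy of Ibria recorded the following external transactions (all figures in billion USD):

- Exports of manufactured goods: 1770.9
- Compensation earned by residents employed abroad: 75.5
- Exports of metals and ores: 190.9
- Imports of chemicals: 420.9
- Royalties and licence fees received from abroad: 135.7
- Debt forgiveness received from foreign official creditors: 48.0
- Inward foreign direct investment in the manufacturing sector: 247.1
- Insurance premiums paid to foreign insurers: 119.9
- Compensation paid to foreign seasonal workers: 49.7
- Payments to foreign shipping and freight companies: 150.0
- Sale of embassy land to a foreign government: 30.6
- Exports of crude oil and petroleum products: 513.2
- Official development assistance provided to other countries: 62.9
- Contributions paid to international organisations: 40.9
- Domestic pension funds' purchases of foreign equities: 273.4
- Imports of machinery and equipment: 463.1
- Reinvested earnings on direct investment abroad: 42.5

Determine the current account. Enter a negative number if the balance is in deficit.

1421.3

Goods: 513.2 - 463.1 + 190.9 + 1770.9 - 420.9 = 1591.0
Services: -119.9 + 135.7 - 150.0 = -134.2
Primary income: 75.5 + 42.5 - 49.7 = 68.3
Secondary income: -40.9 - 62.9 = -103.8
Current account = 1591.0 + (-134.2) + 68.3 + (-103.8) = 1421.3
(Excluded from the current account — capital account: debt forgiveness received from foreign official creditors 48.0, sale of embassy land to a foreign government 30.6; financial account: inward foreign direct investment in the manufacturing sector 247.1, domestic pension funds' purchases of foreign equities 273.4.)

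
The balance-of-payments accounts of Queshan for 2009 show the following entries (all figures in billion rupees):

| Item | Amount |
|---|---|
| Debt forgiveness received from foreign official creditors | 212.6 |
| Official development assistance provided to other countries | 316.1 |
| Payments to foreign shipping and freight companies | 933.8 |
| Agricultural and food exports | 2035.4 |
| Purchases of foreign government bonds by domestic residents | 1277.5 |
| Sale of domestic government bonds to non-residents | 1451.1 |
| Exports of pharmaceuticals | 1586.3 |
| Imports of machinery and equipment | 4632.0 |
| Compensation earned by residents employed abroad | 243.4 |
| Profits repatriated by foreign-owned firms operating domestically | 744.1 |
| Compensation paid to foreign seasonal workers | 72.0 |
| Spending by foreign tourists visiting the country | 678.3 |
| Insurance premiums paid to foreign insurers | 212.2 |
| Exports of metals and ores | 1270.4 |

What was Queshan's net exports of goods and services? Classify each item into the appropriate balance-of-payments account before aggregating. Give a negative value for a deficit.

-207.6

Goods: 1586.3 + 1270.4 - 4632.0 + 2035.4 = 260.1
Services: 678.3 - 212.2 - 933.8 = -467.7
Trade balance = 260.1 + (-467.7) = -207.6
(Excluded from the trade balance — capital account: debt forgiveness received from foreign official creditors 212.6; secondary income: official development assistance provided to other countries 316.1; financial account: purchases of foreign government bonds by domestic residents 1277.5, sale of domestic government bonds to non-residents 1451.1; primary income: compensation earned by residents employed abroad 243.4, profits repatriated by foreign-owned firms operating domestically 744.1, compensation paid to foreign seasonal workers 72.0.)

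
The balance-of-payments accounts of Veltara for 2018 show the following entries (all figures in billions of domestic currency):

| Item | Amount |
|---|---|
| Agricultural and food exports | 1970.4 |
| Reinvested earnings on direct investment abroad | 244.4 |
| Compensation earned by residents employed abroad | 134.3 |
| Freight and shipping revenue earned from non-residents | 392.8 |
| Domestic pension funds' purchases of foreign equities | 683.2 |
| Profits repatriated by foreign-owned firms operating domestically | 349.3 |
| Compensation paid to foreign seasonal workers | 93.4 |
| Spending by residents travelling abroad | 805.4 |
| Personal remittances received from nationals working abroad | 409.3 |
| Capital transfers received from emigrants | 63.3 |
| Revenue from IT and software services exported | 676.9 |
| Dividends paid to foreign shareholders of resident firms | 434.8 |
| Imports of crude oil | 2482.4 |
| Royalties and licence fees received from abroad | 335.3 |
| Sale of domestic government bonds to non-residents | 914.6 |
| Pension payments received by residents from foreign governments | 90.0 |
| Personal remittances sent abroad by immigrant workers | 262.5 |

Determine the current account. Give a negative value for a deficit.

-174.4

Goods: 1970.4 - 2482.4 = -512.0
Services: 392.8 - 805.4 + 676.9 + 335.3 = 599.6
Primary income: 244.4 - 93.4 - 434.8 + 134.3 - 349.3 = -498.8
Secondary income: -262.5 + 90.0 + 409.3 = 236.8
Current account = (-512.0) + 599.6 + (-498.8) + 236.8 = -174.4
(Excluded from the current account — financial account: domestic pension funds' purchases of foreign equities 683.2, sale of domestic government bonds to non-residents 914.6; capital account: capital transfers received from emigrants 63.3.)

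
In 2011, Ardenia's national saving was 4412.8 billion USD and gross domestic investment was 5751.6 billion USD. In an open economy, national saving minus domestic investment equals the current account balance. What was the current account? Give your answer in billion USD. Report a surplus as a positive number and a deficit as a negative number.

S - I = CA (net lending to the rest of the world).
CA = S - I = 4412.8 - 5751.6 = -1338.8

-1338.8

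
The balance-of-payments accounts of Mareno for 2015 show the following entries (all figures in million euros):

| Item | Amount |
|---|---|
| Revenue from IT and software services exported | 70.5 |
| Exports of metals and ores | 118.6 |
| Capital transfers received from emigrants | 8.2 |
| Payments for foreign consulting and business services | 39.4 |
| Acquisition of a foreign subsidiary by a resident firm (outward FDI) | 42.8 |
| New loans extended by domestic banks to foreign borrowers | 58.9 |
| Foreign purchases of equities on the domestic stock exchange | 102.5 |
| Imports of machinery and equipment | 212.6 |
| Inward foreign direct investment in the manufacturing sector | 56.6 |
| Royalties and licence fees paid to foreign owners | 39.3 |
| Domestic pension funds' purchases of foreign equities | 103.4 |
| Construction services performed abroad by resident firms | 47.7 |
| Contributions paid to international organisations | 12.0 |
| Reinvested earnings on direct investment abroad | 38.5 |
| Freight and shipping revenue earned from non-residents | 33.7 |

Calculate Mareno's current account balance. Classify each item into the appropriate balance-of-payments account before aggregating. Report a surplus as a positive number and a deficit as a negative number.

Goods: -212.6 + 118.6 = -94.0
Services: -39.3 + 47.7 + 33.7 - 39.4 + 70.5 = 73.2
Primary income: 38.5
Secondary income: -12.0
Current account = (-94.0) + 73.2 + 38.5 + (-12.0) = 5.7
(Excluded from the current account — capital account: capital transfers received from emigrants 8.2; financial account: acquisition of a foreign subsidiary by a resident firm (outward FDI) 42.8, new loans extended by domestic banks to foreign borrowers 58.9, foreign purchases of equities on the domestic stock exchange 102.5, inward foreign direct investment in the manufacturing sector 56.6, domestic pension funds' purchases of foreign equities 103.4.)

5.7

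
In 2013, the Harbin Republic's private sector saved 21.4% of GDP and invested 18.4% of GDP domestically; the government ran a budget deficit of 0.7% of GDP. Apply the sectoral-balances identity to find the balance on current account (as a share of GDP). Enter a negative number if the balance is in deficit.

2.3

By the sectoral-balances identity, CA = (S_private - I) + (T - G).
Private balance = 21.4 - 18.4 = 3.0
Government balance (T - G) = -0.7
CA = 3.0 + (-0.7) = 2.3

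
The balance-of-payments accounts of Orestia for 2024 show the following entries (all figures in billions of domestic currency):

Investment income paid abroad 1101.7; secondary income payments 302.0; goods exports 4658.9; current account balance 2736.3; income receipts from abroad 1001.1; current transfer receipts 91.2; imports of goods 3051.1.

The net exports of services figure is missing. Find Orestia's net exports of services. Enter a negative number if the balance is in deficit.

1439.9

Current account = goods balance + services balance + net primary income + net secondary income
Sum of the known components = 1296.4
Net exports of services = CA - (known components) = 2736.3 - 1296.4 = 1439.9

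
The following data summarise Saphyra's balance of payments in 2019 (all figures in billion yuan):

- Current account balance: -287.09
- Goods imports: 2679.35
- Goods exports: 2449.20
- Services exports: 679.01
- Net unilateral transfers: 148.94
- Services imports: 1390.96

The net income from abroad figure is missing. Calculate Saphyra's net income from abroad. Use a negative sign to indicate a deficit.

506.07

Current account = goods balance + services balance + net primary income + net secondary income
Sum of the known components = -793.16
Net income from abroad = CA - (known components) = -287.09 - (-793.16) = 506.07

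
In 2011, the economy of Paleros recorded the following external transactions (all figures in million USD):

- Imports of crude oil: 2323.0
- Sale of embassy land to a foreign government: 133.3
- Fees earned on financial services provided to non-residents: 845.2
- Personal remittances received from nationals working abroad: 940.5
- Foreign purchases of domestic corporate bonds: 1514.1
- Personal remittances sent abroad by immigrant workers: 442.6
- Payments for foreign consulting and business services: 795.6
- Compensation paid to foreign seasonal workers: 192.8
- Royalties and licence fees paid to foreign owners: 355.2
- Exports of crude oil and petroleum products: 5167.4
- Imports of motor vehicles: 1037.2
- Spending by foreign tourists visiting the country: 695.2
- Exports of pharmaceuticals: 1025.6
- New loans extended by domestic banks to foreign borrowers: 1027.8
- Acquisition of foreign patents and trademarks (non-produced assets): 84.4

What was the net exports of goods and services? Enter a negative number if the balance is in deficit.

3222.4

Goods: 5167.4 - 1037.2 - 2323.0 + 1025.6 = 2832.8
Services: -795.6 - 355.2 + 695.2 + 845.2 = 389.6
Trade balance = 2832.8 + 389.6 = 3222.4
(Excluded from the trade balance — capital account: sale of embassy land to a foreign government 133.3, acquisition of foreign patents and trademarks (non-produced assets) 84.4; secondary income: personal remittances received from nationals working abroad 940.5, personal remittances sent abroad by immigrant workers 442.6; financial account: foreign purchases of domestic corporate bonds 1514.1, new loans extended by domestic banks to foreign borrowers 1027.8; primary income: compensation paid to foreign seasonal workers 192.8.)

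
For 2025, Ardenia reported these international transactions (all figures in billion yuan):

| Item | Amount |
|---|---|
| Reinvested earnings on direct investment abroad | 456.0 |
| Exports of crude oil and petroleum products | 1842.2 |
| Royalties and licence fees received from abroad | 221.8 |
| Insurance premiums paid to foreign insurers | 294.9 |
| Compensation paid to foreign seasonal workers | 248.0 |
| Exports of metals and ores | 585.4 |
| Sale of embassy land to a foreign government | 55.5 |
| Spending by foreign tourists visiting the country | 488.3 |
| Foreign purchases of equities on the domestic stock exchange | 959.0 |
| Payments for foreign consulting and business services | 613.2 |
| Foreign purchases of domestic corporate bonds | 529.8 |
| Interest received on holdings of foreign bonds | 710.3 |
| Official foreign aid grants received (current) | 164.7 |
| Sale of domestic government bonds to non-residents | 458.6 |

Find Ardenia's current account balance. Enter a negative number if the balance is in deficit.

Goods: 585.4 + 1842.2 = 2427.6
Services: 221.8 + 488.3 - 613.2 - 294.9 = -198.0
Primary income: 456.0 - 248.0 + 710.3 = 918.3
Secondary income: 164.7
Current account = 2427.6 + (-198.0) + 918.3 + 164.7 = 3312.6
(Excluded from the current account — capital account: sale of embassy land to a foreign government 55.5; financial account: foreign purchases of equities on the domestic stock exchange 959.0, foreign purchases of domestic corporate bonds 529.8, sale of domestic government bonds to non-residents 458.6.)

3312.6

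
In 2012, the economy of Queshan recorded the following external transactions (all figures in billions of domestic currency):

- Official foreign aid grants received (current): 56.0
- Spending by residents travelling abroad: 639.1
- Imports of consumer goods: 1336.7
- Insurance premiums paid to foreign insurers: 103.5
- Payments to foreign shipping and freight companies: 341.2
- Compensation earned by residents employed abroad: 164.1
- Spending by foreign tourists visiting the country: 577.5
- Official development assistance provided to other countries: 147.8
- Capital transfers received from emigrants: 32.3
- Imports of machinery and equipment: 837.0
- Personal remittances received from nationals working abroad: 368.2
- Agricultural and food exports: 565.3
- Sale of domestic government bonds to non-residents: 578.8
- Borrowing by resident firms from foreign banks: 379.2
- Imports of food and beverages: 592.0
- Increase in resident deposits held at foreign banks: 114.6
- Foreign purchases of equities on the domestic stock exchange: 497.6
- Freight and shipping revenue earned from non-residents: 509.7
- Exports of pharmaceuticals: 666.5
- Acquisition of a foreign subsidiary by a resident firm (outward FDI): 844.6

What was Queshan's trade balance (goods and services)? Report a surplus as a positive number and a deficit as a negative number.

Goods: 565.3 + 666.5 - 837.0 - 592.0 - 1336.7 = -1533.9
Services: -103.5 + 577.5 + 509.7 - 639.1 - 341.2 = 3.4
Trade balance = -1533.9 + 3.4 = -1530.5
(Excluded from the trade balance — secondary income: official foreign aid grants received (current) 56.0, official development assistance provided to other countries 147.8, personal remittances received from nationals working abroad 368.2; primary income: compensation earned by residents employed abroad 164.1; capital account: capital transfers received from emigrants 32.3; financial account: sale of domestic government bonds to non-residents 578.8, borrowing by resident firms from foreign banks 379.2, increase in resident deposits held at foreign banks 114.6, foreign purchases of equities on the domestic stock exchange 497.6, acquisition of a foreign subsidiary by a resident firm (outward FDI) 844.6.)

-1530.5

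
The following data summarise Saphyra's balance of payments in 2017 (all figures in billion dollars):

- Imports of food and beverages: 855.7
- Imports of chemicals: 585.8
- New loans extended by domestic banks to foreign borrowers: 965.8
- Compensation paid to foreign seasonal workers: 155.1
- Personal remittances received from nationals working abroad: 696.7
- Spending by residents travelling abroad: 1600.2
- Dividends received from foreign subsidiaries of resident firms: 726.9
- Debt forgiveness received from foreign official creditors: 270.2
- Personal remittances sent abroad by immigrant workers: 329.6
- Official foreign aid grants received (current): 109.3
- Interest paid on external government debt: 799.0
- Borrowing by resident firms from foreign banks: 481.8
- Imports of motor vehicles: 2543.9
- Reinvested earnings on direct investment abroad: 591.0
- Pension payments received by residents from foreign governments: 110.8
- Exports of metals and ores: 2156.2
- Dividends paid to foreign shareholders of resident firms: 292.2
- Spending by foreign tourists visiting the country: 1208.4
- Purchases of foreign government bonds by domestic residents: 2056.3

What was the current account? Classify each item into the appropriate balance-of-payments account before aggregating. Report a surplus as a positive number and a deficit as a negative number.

-1562.2

Goods: -585.8 - 855.7 - 2543.9 + 2156.2 = -1829.2
Services: -1600.2 + 1208.4 = -391.8
Primary income: -292.2 + 726.9 - 155.1 - 799.0 + 591.0 = 71.6
Secondary income: -329.6 + 696.7 + 110.8 + 109.3 = 587.2
Current account = (-1829.2) + (-391.8) + 71.6 + 587.2 = -1562.2
(Excluded from the current account — financial account: new loans extended by domestic banks to foreign borrowers 965.8, borrowing by resident firms from foreign banks 481.8, purchases of foreign government bonds by domestic residents 2056.3; capital account: debt forgiveness received from foreign official creditors 270.2.)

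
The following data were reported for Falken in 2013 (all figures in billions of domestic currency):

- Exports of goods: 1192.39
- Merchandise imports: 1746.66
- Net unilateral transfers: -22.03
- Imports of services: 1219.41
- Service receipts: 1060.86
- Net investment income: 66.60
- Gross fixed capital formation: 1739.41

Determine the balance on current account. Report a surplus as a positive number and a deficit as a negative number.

Goods balance = 1192.39 - 1746.66 = -554.27
Services balance = 1060.86 - 1219.41 = -158.55
Trade balance (goods + services) = -554.27 + (-158.55) = -712.82
Net primary income = 66.60
Net secondary income = -22.03
Current account = -712.82 + 66.60 + (-22.03) = -668.25

-668.25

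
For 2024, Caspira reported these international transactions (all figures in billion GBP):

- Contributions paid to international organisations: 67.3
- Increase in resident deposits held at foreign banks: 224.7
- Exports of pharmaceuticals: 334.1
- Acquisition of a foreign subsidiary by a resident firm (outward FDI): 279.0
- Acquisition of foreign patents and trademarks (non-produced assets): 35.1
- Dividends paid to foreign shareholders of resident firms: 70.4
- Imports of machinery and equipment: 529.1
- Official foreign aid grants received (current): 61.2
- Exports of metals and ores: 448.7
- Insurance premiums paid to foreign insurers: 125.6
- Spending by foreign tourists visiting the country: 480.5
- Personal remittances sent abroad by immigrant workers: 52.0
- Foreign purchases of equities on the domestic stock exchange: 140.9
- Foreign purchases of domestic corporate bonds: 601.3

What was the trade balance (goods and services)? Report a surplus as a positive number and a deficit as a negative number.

Goods: -529.1 + 334.1 + 448.7 = 253.7
Services: 480.5 - 125.6 = 354.9
Trade balance = 253.7 + 354.9 = 608.6
(Excluded from the trade balance — secondary income: contributions paid to international organisations 67.3, official foreign aid grants received (current) 61.2, personal remittances sent abroad by immigrant workers 52.0; financial account: increase in resident deposits held at foreign banks 224.7, acquisition of a foreign subsidiary by a resident firm (outward FDI) 279.0, foreign purchases of equities on the domestic stock exchange 140.9, foreign purchases of domestic corporate bonds 601.3; capital account: acquisition of foreign patents and trademarks (non-produced assets) 35.1; primary income: dividends paid to foreign shareholders of resident firms 70.4.)

608.6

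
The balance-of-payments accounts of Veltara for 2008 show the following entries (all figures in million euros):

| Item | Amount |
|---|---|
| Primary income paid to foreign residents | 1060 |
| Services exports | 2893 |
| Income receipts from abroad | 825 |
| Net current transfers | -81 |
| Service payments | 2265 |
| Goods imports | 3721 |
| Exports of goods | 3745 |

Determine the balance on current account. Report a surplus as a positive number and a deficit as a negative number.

336

Goods balance = 3745 - 3721 = 24
Services balance = 2893 - 2265 = 628
Trade balance (goods + services) = 24 + 628 = 652
Net primary income = 825 - 1060 = -235
Net secondary income = -81
Current account = 652 + (-235) + (-81) = 336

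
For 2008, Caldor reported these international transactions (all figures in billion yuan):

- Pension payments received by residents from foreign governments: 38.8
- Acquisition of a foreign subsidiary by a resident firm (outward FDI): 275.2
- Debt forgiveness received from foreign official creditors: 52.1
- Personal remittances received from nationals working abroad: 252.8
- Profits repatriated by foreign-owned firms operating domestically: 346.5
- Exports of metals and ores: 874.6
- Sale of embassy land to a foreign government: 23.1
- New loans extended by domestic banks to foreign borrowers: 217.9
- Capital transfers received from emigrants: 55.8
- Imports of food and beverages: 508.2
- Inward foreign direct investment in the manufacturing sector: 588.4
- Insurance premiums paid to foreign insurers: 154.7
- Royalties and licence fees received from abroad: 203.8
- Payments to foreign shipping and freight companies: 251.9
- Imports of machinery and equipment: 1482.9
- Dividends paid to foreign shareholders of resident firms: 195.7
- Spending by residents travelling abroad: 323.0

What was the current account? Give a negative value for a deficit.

Goods: 874.6 - 508.2 - 1482.9 = -1116.5
Services: -323.0 - 154.7 + 203.8 - 251.9 = -525.8
Primary income: -346.5 - 195.7 = -542.2
Secondary income: 38.8 + 252.8 = 291.6
Current account = (-1116.5) + (-525.8) + (-542.2) + 291.6 = -1892.9
(Excluded from the current account — financial account: acquisition of a foreign subsidiary by a resident firm (outward FDI) 275.2, new loans extended by domestic banks to foreign borrowers 217.9, inward foreign direct investment in the manufacturing sector 588.4; capital account: debt forgiveness received from foreign official creditors 52.1, sale of embassy land to a foreign government 23.1, capital transfers received from emigrants 55.8.)

-1892.9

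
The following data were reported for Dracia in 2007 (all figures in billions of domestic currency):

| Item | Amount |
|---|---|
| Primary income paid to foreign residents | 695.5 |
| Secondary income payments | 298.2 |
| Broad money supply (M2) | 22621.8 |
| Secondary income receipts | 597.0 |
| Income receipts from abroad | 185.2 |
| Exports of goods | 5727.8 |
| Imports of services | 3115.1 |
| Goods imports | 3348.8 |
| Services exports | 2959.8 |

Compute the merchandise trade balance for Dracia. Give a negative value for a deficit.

Goods balance = 5727.8 - 3348.8 = 2379.0

2379.0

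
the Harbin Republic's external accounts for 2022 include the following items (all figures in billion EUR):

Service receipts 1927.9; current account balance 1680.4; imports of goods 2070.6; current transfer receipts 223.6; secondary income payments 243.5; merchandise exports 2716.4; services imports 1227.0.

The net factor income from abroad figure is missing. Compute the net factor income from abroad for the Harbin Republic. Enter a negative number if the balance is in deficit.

Current account = goods balance + services balance + net primary income + net secondary income
Sum of the known components = 1326.8
Net factor income from abroad = CA - (known components) = 1680.4 - 1326.8 = 353.6

353.6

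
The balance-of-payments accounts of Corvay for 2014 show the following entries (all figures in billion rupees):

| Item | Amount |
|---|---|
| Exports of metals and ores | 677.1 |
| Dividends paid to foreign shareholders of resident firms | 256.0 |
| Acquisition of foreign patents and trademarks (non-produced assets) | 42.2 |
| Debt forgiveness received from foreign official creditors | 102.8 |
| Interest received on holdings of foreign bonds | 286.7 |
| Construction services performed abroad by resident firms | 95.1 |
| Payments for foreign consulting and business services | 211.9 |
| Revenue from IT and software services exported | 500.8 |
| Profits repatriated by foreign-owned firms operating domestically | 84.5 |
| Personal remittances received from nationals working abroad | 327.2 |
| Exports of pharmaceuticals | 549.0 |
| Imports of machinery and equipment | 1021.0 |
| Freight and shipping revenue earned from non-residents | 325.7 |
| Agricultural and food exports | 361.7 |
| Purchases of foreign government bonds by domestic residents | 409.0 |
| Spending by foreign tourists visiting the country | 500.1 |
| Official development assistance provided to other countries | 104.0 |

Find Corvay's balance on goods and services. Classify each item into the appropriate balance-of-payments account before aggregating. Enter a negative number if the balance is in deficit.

1776.6

Goods: 549.0 + 361.7 + 677.1 - 1021.0 = 566.8
Services: 95.1 + 325.7 + 500.8 - 211.9 + 500.1 = 1209.8
Trade balance = 566.8 + 1209.8 = 1776.6
(Excluded from the trade balance — primary income: dividends paid to foreign shareholders of resident firms 256.0, interest received on holdings of foreign bonds 286.7, profits repatriated by foreign-owned firms operating domestically 84.5; capital account: acquisition of foreign patents and trademarks (non-produced assets) 42.2, debt forgiveness received from foreign official creditors 102.8; secondary income: personal remittances received from nationals working abroad 327.2, official development assistance provided to other countries 104.0; financial account: purchases of foreign government bonds by domestic residents 409.0.)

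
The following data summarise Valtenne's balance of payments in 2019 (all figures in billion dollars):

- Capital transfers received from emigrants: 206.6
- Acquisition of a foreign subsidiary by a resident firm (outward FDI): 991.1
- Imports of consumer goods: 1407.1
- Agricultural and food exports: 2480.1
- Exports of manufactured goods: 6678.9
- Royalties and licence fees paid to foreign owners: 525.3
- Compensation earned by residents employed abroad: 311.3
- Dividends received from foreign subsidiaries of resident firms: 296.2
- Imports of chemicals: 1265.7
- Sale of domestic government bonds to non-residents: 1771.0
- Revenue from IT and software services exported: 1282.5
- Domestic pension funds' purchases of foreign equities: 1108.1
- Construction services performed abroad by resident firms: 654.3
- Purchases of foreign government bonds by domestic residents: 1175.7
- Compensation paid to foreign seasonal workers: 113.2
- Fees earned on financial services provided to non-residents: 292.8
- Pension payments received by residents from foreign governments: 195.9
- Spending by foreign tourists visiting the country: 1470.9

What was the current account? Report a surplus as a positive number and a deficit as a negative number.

10351.6

Goods: 6678.9 - 1265.7 + 2480.1 - 1407.1 = 6486.2
Services: 292.8 + 1282.5 + 1470.9 - 525.3 + 654.3 = 3175.2
Primary income: 296.2 + 311.3 - 113.2 = 494.3
Secondary income: 195.9
Current account = 6486.2 + 3175.2 + 494.3 + 195.9 = 10351.6
(Excluded from the current account — capital account: capital transfers received from emigrants 206.6; financial account: acquisition of a foreign subsidiary by a resident firm (outward FDI) 991.1, sale of domestic government bonds to non-residents 1771.0, domestic pension funds' purchases of foreign equities 1108.1, purchases of foreign government bonds by domestic residents 1175.7.)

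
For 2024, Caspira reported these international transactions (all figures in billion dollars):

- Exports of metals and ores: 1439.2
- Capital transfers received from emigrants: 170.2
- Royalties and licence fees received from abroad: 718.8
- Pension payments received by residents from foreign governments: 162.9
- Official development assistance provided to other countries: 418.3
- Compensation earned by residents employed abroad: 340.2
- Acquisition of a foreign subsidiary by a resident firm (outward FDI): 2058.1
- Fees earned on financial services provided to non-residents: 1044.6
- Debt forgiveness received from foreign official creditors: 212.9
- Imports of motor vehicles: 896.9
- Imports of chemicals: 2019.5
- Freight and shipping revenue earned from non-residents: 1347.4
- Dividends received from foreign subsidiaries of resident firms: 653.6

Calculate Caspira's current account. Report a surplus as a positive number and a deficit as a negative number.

Goods: 1439.2 - 896.9 - 2019.5 = -1477.2
Services: 1347.4 + 1044.6 + 718.8 = 3110.8
Primary income: 653.6 + 340.2 = 993.8
Secondary income: -418.3 + 162.9 = -255.4
Current account = (-1477.2) + 3110.8 + 993.8 + (-255.4) = 2372.0
(Excluded from the current account — capital account: capital transfers received from emigrants 170.2, debt forgiveness received from foreign official creditors 212.9; financial account: acquisition of a foreign subsidiary by a resident firm (outward FDI) 2058.1.)

2372.0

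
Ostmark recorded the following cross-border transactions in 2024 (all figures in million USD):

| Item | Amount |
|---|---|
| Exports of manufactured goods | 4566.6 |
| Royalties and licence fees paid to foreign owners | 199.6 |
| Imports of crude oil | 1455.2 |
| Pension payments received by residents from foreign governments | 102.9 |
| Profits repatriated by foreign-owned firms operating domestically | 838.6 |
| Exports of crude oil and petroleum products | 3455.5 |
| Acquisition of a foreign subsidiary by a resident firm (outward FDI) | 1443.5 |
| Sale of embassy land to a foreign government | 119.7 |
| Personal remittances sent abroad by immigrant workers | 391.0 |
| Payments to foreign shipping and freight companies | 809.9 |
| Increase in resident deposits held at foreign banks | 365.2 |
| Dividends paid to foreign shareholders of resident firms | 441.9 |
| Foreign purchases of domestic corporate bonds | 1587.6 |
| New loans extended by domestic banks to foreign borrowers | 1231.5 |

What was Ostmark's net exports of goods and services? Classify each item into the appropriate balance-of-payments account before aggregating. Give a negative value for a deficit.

5557.4

Goods: 3455.5 + 4566.6 - 1455.2 = 6566.9
Services: -199.6 - 809.9 = -1009.5
Trade balance = 6566.9 + (-1009.5) = 5557.4
(Excluded from the trade balance — secondary income: pension payments received by residents from foreign governments 102.9, personal remittances sent abroad by immigrant workers 391.0; primary income: profits repatriated by foreign-owned firms operating domestically 838.6, dividends paid to foreign shareholders of resident firms 441.9; financial account: acquisition of a foreign subsidiary by a resident firm (outward FDI) 1443.5, increase in resident deposits held at foreign banks 365.2, foreign purchases of domestic corporate bonds 1587.6, new loans extended by domestic banks to foreign borrowers 1231.5; capital account: sale of embassy land to a foreign government 119.7.)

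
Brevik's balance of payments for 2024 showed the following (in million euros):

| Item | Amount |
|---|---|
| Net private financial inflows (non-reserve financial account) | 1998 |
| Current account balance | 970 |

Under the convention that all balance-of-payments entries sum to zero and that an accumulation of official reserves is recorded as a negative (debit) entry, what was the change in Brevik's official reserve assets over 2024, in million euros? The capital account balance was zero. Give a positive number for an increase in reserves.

2968

Official reserve transactions balance = -(970 + 1998) = -2968
An accumulation of reserves is recorded as a debit (negative entry), so the change in the stock of reserves is the negative of that balance.
Change in official reserves = -(-2968) = 2968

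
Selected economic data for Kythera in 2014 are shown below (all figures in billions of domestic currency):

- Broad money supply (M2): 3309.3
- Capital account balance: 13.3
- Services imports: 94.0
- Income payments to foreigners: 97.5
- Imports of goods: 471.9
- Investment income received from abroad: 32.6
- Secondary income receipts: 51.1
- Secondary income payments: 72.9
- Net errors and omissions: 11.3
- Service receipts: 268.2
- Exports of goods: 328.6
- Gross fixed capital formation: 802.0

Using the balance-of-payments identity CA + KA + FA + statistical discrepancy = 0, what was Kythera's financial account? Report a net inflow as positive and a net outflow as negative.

Goods balance = 328.6 - 471.9 = -143.3
Services balance = 268.2 - 94.0 = 174.2
Trade balance (goods + services) = -143.3 + 174.2 = 30.9
Net primary income = 32.6 - 97.5 = -64.9
Net secondary income = 51.1 - 72.9 = -21.8
Current account = 30.9 + (-64.9) + (-21.8) = -55.8
Financial account = -(-55.8 + 13.3 + 11.3) = 31.2

31.2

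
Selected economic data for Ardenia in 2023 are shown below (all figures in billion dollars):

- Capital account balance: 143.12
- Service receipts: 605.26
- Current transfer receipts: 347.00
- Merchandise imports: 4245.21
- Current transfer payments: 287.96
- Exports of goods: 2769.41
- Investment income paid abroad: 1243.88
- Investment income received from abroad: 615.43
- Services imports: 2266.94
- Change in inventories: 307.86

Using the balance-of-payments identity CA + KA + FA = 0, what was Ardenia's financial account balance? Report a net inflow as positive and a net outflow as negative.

Goods balance = 2769.41 - 4245.21 = -1475.80
Services balance = 605.26 - 2266.94 = -1661.68
Trade balance (goods + services) = -1475.80 + (-1661.68) = -3137.48
Net primary income = 615.43 - 1243.88 = -628.45
Net secondary income = 347.00 - 287.96 = 59.04
Current account = -3137.48 + (-628.45) + 59.04 = -3706.89
Financial account = -(-3706.89 + 143.12) = 3563.77

3563.77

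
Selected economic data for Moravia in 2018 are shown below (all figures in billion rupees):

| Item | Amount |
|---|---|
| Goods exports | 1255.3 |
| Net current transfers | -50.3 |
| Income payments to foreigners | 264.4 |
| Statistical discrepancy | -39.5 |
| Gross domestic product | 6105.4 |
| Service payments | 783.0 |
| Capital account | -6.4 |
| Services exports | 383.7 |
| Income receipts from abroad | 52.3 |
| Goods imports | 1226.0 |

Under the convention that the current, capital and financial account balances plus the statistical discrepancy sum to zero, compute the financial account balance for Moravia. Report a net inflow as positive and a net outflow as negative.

678.3

Goods balance = 1255.3 - 1226.0 = 29.3
Services balance = 383.7 - 783.0 = -399.3
Trade balance (goods + services) = 29.3 + (-399.3) = -370.0
Net primary income = 52.3 - 264.4 = -212.1
Net secondary income = -50.3
Current account = -370.0 + (-212.1) + (-50.3) = -632.4
Financial account = -(-632.4 + (-6.4) + (-39.5)) = 678.3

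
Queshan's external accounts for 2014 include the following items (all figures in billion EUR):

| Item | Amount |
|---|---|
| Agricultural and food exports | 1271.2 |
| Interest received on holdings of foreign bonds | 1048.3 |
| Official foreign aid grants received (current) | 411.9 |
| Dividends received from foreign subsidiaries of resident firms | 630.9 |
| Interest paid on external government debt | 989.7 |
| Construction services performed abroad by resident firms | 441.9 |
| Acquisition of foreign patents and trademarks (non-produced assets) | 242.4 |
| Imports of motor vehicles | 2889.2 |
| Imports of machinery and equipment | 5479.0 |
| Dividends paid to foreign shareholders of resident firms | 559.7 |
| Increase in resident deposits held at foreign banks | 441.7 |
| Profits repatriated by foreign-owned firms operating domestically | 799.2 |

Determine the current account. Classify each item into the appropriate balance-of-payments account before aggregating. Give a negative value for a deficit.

Goods: -2889.2 - 5479.0 + 1271.2 = -7097.0
Services: 441.9
Primary income: 630.9 - 799.2 + 1048.3 - 559.7 - 989.7 = -669.4
Secondary income: 411.9
Current account = (-7097.0) + 441.9 + (-669.4) + 411.9 = -6912.6
(Excluded from the current account — capital account: acquisition of foreign patents and trademarks (non-produced assets) 242.4; financial account: increase in resident deposits held at foreign banks 441.7.)

-6912.6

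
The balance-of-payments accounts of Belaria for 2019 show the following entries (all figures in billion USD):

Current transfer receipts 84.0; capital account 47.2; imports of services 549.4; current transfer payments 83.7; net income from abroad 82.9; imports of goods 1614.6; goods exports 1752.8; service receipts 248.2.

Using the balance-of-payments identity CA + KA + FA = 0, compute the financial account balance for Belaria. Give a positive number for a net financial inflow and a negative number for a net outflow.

32.6

Goods balance = 1752.8 - 1614.6 = 138.2
Services balance = 248.2 - 549.4 = -301.2
Trade balance (goods + services) = 138.2 + (-301.2) = -163.0
Net primary income = 82.9
Net secondary income = 84.0 - 83.7 = 0.3
Current account = -163.0 + 82.9 + 0.3 = -79.8
Financial account = -(-79.8 + 47.2) = 32.6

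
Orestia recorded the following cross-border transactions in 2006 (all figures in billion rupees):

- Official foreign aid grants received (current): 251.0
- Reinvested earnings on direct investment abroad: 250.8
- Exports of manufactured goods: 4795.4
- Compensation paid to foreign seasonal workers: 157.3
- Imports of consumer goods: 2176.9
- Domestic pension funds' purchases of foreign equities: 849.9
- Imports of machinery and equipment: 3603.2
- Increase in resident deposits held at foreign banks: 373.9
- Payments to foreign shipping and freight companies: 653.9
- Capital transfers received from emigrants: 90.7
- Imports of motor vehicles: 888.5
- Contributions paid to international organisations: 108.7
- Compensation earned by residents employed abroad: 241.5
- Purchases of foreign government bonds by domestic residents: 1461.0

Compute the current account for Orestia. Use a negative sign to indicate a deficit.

-2049.8

Goods: -3603.2 + 4795.4 - 2176.9 - 888.5 = -1873.2
Services: -653.9
Primary income: -157.3 + 241.5 + 250.8 = 335.0
Secondary income: 251.0 - 108.7 = 142.3
Current account = (-1873.2) + (-653.9) + 335.0 + 142.3 = -2049.8
(Excluded from the current account — financial account: domestic pension funds' purchases of foreign equities 849.9, increase in resident deposits held at foreign banks 373.9, purchases of foreign government bonds by domestic residents 1461.0; capital account: capital transfers received from emigrants 90.7.)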